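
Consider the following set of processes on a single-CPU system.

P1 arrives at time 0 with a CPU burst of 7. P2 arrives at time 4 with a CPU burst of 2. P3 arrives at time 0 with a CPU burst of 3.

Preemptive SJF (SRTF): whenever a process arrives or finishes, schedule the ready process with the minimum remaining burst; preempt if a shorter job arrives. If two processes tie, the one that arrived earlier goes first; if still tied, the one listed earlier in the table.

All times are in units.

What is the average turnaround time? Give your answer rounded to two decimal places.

Schedule: | P3 0-3 | P1 3-4 | P2 4-6 | P1 6-12 |
Completion: P1=12  P2=6  P3=3
Turnaround (C−A): P1=12  P2=2  P3=3
Turnaround times: P1=12, P2=2, P3=3
Average turnaround = (12+2+3) / 3 = 17/3 = 5.67

5.67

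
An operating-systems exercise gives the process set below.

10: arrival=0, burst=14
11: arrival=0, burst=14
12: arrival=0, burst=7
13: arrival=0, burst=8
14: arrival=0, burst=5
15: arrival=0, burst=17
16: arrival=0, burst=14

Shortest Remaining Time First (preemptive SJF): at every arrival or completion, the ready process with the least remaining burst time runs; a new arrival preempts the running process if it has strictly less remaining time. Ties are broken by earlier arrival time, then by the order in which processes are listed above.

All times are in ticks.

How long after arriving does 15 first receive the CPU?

62

Schedule: | 14 0-5 | 12 5-12 | 13 12-20 | 10 20-34 | 11 34-48 | 16 48-62 | 15 62-79 |
Completion: 10=34  11=48  12=12  13=20  14=5  15=79  16=62
Turnaround (C−A): 10=34  11=48  12=12  13=20  14=5  15=79  16=62
Response(15) = first start − arrival = 62 − 0 = 62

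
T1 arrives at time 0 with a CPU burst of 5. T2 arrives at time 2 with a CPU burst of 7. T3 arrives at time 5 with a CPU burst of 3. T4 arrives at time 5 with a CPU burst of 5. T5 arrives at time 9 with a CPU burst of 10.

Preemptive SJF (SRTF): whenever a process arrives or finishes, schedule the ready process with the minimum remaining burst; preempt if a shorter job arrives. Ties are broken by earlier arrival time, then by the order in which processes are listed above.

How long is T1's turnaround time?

5

Gantt: | T1 0-5 | T3 5-8 | T4 8-13 | T2 13-20 | T5 20-30 |
Completion: T1=5  T2=20  T3=8  T4=13  T5=30
Turnaround (C−A): T1=5  T2=18  T3=3  T4=8  T5=21
Turnaround(T1) = completion − arrival = 5 − 0 = 5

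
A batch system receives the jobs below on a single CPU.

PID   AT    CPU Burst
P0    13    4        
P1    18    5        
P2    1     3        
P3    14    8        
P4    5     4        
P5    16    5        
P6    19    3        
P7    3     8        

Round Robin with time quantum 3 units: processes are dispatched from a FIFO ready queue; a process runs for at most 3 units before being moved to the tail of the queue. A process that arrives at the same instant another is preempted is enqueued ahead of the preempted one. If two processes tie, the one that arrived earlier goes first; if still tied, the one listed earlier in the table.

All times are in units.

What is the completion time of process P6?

32

Timeline: | idle 0-1 | P2 1-4 | P7 4-7 | P4 7-10 | P7 10-13 | P4 13-14 | P0 14-17 | P7 17-19 | P3 19-22 | P5 22-25 | P0 25-26 | P1 26-29 | P6 29-32 | P3 32-35 | P5 35-37 | P1 37-39 | P3 39-41 |
Completion: P0=26  P1=39  P2=4  P3=41  P4=14  P5=37  P6=32  P7=19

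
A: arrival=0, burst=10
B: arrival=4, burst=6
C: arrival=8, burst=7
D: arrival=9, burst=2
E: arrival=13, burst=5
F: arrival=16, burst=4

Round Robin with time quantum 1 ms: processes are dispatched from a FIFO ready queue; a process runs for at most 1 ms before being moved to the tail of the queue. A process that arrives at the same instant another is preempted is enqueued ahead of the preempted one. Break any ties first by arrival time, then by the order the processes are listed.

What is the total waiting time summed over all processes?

Schedule: | A 0-4 | B 4-5 | A 5-6 | B 6-7 | A 7-8 | B 8-9 | C 9-10 | A 10-11 | D 11-12 | B 12-13 | C 13-14 | A 14-15 | D 15-16 | E 16-17 | B 17-18 | C 18-19 | A 19-20 | F 20-21 | E 21-22 | B 22-23 | C 23-24 | A 24-25 | F 25-26 | E 26-27 | C 27-28 | F 28-29 | E 29-30 | C 30-31 | F 31-32 | E 32-33 | C 33-34 |
Completion: A=25  B=23  C=34  D=16  E=33  F=32
Turnaround (C−A): A=25  B=19  C=26  D=7  E=20  F=16
Waiting = turnaround − burst: A=15, B=13, C=19, D=5, E=15, F=12
Total waiting = 15 + 13 + 19 + 5 + 15 + 12 = 79

79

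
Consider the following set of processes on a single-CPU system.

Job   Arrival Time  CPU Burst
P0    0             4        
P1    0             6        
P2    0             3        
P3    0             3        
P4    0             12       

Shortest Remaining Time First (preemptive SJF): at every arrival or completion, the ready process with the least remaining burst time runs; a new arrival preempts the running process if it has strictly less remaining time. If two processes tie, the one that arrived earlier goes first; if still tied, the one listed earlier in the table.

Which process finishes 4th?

P1

Gantt: | P2 0-3 | P3 3-6 | P0 6-10 | P1 10-16 | P4 16-28 |
Completion: P0=10  P1=16  P2=3  P3=6  P4=28
Turnaround (C−A): P0=10  P1=16  P2=3  P3=6  P4=28
Finish order: P2 → P3 → P0 → P1 → P4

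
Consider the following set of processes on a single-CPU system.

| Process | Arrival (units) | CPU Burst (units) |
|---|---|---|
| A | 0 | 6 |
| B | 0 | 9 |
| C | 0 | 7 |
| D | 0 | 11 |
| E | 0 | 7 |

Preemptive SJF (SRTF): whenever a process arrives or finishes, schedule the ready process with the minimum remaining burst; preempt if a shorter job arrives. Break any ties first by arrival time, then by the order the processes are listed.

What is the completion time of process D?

40

Timeline: | A 0-6 | C 6-13 | E 13-20 | B 20-29 | D 29-40 |
Completion: A=6  B=29  C=13  D=40  E=20
Turnaround (C−A): A=6  B=29  C=13  D=40  E=20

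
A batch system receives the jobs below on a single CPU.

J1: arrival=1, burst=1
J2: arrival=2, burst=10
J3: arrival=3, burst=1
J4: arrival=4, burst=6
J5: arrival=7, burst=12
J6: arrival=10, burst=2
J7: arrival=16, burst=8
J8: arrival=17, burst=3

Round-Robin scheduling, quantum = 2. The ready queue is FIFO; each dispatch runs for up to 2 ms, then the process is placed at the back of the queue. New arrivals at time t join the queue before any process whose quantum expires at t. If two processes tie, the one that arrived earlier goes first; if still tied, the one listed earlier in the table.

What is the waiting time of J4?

11

Gantt: | idle 0-1 | J1 1-2 | J2 2-4 | J3 4-5 | J4 5-7 | J2 7-9 | J5 9-11 | J4 11-13 | J2 13-15 | J6 15-17 | J5 17-19 | J4 19-21 | J2 21-23 | J7 23-25 | J8 25-27 | J5 27-29 | J2 29-31 | J7 31-33 | J8 33-34 | J5 34-36 | J7 36-38 | J5 38-40 | J7 40-42 | J5 42-44 |
Completion: J1=2  J2=31  J3=5  J4=21  J5=44  J6=17  J7=42  J8=34
Turnaround (C−A): J1=1  J2=29  J3=2  J4=17  J5=37  J6=7  J7=26  J8=17
Waiting(J4) = turnaround − burst = 17 − 6 = 11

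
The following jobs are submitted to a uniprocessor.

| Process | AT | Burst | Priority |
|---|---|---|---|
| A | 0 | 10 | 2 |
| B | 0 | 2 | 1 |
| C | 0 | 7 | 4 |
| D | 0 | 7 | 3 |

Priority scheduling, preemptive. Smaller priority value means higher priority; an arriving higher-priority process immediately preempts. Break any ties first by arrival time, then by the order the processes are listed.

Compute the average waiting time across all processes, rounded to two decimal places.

8.25

Timeline: | B 0-2 | A 2-12 | D 12-19 | C 19-26 |
Completion: A=12  B=2  C=26  D=19
Waiting times: A=2, B=0, C=19, D=12
Average waiting = (2+0+19+12) / 4 = 33/4 = 8.25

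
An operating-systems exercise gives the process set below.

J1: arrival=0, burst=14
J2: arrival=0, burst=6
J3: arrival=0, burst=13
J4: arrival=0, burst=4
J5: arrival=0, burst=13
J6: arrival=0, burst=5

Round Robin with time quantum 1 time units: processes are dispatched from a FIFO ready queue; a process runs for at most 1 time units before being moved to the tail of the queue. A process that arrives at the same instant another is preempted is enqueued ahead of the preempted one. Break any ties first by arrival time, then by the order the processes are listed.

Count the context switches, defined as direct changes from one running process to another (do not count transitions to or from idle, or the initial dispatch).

54

Gantt: | J1 0-1 | J2 1-2 | J3 2-3 | J4 3-4 | J5 4-5 | J6 5-6 | J1 6-7 | J2 7-8 | J3 8-9 | J4 9-10 | J5 10-11 | J6 11-12 | J1 12-13 | J2 13-14 | J3 14-15 | J4 15-16 | J5 16-17 | J6 17-18 | J1 18-19 | J2 19-20 | J3 20-21 | J4 21-22 | J5 22-23 | J6 23-24 | J1 24-25 | J2 25-26 | J3 26-27 | J5 27-28 | J6 28-29 | J1 29-30 | J2 30-31 | J3 31-32 | J5 32-33 | J1 33-34 | J3 34-35 | J5 35-36 | J1 36-37 | J3 37-38 | J5 38-39 | J1 39-40 | J3 40-41 | J5 41-42 | J1 42-43 | J3 43-44 | J5 44-45 | J1 45-46 | J3 46-47 | J5 47-48 | J1 48-49 | J3 49-50 | J5 50-51 | J1 51-52 | J3 52-53 | J5 53-54 | J1 54-55 |
Completion: J1=55  J2=31  J3=53  J4=22  J5=54  J6=29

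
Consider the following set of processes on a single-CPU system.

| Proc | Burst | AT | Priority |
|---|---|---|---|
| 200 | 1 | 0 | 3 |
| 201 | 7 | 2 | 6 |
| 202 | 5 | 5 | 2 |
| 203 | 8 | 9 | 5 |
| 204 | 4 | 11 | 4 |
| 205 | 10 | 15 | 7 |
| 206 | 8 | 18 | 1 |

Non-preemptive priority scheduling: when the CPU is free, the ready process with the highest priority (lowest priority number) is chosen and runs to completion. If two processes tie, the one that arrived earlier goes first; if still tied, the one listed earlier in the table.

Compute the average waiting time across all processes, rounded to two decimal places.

6.14

Timeline: | 200 0-1 | idle 1-2 | 201 2-9 | 202 9-14 | 204 14-18 | 206 18-26 | 203 26-34 | 205 34-44 |
Completion: 200=1  201=9  202=14  203=34  204=18  205=44  206=26
Waiting times: 200=0, 201=0, 202=4, 203=17, 204=3, 205=19, 206=0
Average waiting = (0+0+4+17+3+19+0) / 7 = 43/7 = 6.14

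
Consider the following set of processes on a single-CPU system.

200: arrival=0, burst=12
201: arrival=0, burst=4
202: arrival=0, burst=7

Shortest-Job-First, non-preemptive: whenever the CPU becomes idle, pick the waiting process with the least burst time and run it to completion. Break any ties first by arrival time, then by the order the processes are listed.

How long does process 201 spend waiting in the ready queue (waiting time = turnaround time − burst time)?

Gantt: | 201 0-4 | 202 4-11 | 200 11-23 |
Completion: 200=23  201=4  202=11
Turnaround (C−A): 200=23  201=4  202=11
Waiting(201) = turnaround − burst = 4 − 4 = 0

0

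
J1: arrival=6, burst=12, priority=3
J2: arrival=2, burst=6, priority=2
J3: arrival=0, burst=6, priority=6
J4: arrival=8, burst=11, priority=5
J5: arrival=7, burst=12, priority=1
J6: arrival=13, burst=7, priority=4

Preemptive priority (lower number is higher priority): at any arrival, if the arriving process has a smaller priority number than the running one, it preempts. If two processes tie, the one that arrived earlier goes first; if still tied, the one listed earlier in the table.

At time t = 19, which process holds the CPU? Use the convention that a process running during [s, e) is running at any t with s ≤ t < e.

J2

Timeline: | J3 0-2 | J2 2-7 | J5 7-19 | J2 19-20 | J1 20-32 | J6 32-39 | J4 39-50 | J3 50-54 |
Completion: J1=32  J2=20  J3=54  J4=50  J5=19  J6=39
Turnaround (C−A): J1=26  J2=18  J3=54  J4=42  J5=12  J6=26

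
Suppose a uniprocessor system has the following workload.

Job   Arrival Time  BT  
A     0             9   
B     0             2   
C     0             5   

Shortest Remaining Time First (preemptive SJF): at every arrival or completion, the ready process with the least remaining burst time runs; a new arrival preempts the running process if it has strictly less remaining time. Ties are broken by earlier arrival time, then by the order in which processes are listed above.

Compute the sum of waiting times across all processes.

9

Gantt: | B 0-2 | C 2-7 | A 7-16 |
Completion: A=16  B=2  C=7
Turnaround (C−A): A=16  B=2  C=7
Waiting = turnaround − burst: A=7, B=0, C=2
Total waiting = 7 + 0 + 2 = 9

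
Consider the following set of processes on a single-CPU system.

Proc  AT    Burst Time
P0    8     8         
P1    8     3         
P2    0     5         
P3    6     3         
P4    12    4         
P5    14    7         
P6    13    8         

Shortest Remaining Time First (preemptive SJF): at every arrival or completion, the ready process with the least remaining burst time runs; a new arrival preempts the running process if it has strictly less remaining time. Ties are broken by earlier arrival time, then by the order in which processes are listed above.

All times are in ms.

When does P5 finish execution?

23

Schedule: | P2 0-5 | idle 5-6 | P3 6-9 | P1 9-12 | P4 12-16 | P5 16-23 | P0 23-31 | P6 31-39 |
Completion: P0=31  P1=12  P2=5  P3=9  P4=16  P5=23  P6=39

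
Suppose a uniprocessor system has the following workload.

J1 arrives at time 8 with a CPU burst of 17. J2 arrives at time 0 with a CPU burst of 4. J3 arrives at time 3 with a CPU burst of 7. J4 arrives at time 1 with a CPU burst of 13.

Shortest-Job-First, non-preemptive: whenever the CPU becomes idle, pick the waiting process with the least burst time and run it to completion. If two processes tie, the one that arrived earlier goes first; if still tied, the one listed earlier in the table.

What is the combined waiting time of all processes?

27

Gantt: | J2 0-4 | J3 4-11 | J4 11-24 | J1 24-41 |
Completion: J1=41  J2=4  J3=11  J4=24
Turnaround (C−A): J1=33  J2=4  J3=8  J4=23
Waiting = turnaround − burst: J1=16, J2=0, J3=1, J4=10
Total waiting = 16 + 0 + 1 + 10 = 27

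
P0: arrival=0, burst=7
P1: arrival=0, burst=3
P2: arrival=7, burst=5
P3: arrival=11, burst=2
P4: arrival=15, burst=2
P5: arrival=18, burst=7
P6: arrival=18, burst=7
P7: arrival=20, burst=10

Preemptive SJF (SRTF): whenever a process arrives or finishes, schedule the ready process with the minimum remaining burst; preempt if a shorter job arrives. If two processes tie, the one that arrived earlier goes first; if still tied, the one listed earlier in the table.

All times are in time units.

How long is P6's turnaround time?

Gantt: | P1 0-3 | P0 3-10 | P2 10-11 | P3 11-13 | P2 13-17 | P4 17-19 | P5 19-26 | P6 26-33 | P7 33-43 |
Completion: P0=10  P1=3  P2=17  P3=13  P4=19  P5=26  P6=33  P7=43
Turnaround (C−A): P0=10  P1=3  P2=10  P3=2  P4=4  P5=8  P6=15  P7=23
Turnaround(P6) = completion − arrival = 33 − 18 = 15

15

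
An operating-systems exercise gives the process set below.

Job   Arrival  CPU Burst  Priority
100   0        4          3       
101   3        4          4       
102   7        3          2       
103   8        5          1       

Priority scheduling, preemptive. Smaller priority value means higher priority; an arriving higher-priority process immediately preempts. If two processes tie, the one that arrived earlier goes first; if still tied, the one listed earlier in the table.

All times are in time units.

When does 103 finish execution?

Timeline: | 100 0-4 | 101 4-7 | 102 7-8 | 103 8-13 | 102 13-15 | 101 15-16 |
Completion: 100=4  101=16  102=15  103=13

13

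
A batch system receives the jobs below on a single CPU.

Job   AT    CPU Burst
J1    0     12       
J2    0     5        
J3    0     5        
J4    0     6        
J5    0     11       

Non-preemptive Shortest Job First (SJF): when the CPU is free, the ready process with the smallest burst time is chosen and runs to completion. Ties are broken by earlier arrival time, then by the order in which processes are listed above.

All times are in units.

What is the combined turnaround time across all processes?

97

Schedule: | J2 0-5 | J3 5-10 | J4 10-16 | J5 16-27 | J1 27-39 |
Completion: J1=39  J2=5  J3=10  J4=16  J5=27
Turnaround (C−A): J1=39  J2=5  J3=10  J4=16  J5=27
Turnaround = completion − arrival: J1=39, J2=5, J3=10, J4=16, J5=27
Total turnaround = 39 + 5 + 10 + 16 + 27 = 97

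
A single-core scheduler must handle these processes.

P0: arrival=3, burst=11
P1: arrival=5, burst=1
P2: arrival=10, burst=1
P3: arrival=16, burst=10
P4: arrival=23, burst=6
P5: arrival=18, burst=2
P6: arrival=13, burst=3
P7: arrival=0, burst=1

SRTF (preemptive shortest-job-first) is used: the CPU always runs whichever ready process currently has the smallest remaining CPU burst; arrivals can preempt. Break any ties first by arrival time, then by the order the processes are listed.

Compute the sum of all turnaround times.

Gantt: | P7 0-1 | idle 1-3 | P0 3-5 | P1 5-6 | P0 6-10 | P2 10-11 | P0 11-16 | P6 16-19 | P5 19-21 | P3 21-23 | P4 23-29 | P3 29-37 |
Completion: P0=16  P1=6  P2=11  P3=37  P4=29  P5=21  P6=19  P7=1
Turnaround (C−A): P0=13  P1=1  P2=1  P3=21  P4=6  P5=3  P6=6  P7=1
Turnaround = completion − arrival: P0=13, P1=1, P2=1, P3=21, P4=6, P5=3, P6=6, P7=1
Total turnaround = 13 + 1 + 1 + 21 + 6 + 3 + 6 + 1 = 52

52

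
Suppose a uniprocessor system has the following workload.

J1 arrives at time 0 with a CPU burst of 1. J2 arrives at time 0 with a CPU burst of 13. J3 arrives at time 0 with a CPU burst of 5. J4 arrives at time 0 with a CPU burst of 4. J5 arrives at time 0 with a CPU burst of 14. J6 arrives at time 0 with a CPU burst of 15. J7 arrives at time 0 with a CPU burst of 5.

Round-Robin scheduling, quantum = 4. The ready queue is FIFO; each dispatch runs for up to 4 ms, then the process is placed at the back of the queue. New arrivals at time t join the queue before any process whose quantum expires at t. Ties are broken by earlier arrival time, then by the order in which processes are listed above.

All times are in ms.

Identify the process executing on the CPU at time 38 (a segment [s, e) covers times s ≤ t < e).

Gantt: | J1 0-1 | J2 1-5 | J3 5-9 | J4 9-13 | J5 13-17 | J6 17-21 | J7 21-25 | J2 25-29 | J3 29-30 | J5 30-34 | J6 34-38 | J7 38-39 | J2 39-43 | J5 43-47 | J6 47-51 | J2 51-52 | J5 52-54 | J6 54-57 |
Completion: J1=1  J2=52  J3=30  J4=13  J5=54  J6=57  J7=39

J7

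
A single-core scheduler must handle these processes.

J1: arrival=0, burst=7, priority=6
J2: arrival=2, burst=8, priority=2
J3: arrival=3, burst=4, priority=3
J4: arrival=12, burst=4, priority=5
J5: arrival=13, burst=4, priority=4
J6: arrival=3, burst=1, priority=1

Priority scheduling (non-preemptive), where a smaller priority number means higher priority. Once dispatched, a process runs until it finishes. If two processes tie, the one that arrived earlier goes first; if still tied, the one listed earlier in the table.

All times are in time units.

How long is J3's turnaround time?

Timeline: | J1 0-7 | J6 7-8 | J2 8-16 | J3 16-20 | J5 20-24 | J4 24-28 |
Completion: J1=7  J2=16  J3=20  J4=28  J5=24  J6=8
Turnaround (C−A): J1=7  J2=14  J3=17  J4=16  J5=11  J6=5
Turnaround(J3) = completion − arrival = 20 − 3 = 17

17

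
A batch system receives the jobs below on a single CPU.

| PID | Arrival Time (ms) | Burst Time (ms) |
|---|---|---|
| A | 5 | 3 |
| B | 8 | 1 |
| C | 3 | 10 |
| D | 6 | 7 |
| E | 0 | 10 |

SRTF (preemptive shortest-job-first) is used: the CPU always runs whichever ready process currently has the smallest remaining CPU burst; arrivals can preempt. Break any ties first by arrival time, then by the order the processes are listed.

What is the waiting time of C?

18

Gantt: | E 0-5 | A 5-8 | B 8-9 | E 9-14 | D 14-21 | C 21-31 |
Completion: A=8  B=9  C=31  D=21  E=14
Turnaround (C−A): A=3  B=1  C=28  D=15  E=14
Waiting(C) = turnaround − burst = 28 − 10 = 18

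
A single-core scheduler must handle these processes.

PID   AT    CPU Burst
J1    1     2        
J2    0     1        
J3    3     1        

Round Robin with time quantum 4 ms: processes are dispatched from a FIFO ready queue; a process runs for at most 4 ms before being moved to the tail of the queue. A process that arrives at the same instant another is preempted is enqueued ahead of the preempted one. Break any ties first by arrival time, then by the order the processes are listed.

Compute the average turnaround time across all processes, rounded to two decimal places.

Gantt: | J2 0-1 | J1 1-3 | J3 3-4 |
Completion: J1=3  J2=1  J3=4
Turnaround (C−A): J1=2  J2=1  J3=1
Turnaround times: J1=2, J2=1, J3=1
Average turnaround = (2+1+1) / 3 = 4/3 = 1.33

1.33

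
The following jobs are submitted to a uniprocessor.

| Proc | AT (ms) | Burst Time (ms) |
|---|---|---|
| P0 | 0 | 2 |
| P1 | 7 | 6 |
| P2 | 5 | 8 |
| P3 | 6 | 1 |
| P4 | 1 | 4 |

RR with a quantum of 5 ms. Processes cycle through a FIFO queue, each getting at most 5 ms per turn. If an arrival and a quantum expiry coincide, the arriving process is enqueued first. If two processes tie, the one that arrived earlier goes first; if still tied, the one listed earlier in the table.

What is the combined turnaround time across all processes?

Schedule: | P0 0-2 | P4 2-6 | P2 6-11 | P3 11-12 | P1 12-17 | P2 17-20 | P1 20-21 |
Completion: P0=2  P1=21  P2=20  P3=12  P4=6
Turnaround (C−A): P0=2  P1=14  P2=15  P3=6  P4=5
Turnaround = completion − arrival: P0=2, P1=14, P2=15, P3=6, P4=5
Total turnaround = 2 + 14 + 15 + 6 + 5 = 42

42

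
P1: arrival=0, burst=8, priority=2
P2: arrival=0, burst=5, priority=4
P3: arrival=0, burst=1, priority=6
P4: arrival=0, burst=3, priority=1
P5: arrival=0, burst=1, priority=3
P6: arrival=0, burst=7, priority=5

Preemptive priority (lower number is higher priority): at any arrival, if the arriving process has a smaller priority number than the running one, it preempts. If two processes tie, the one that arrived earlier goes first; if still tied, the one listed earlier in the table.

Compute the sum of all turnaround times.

92

Timeline: | P4 0-3 | P1 3-11 | P5 11-12 | P2 12-17 | P6 17-24 | P3 24-25 |
Completion: P1=11  P2=17  P3=25  P4=3  P5=12  P6=24
Turnaround (C−A): P1=11  P2=17  P3=25  P4=3  P5=12  P6=24
Turnaround = completion − arrival: P1=11, P2=17, P3=25, P4=3, P5=12, P6=24
Total turnaround = 11 + 17 + 25 + 3 + 12 + 24 = 92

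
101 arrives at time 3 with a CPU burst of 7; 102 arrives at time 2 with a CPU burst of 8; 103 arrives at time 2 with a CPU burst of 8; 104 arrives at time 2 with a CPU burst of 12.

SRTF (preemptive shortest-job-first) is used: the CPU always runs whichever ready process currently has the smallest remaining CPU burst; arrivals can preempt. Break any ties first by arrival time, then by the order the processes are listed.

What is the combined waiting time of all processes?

45

Schedule: | idle 0-2 | 102 2-10 | 101 10-17 | 103 17-25 | 104 25-37 |
Completion: 101=17  102=10  103=25  104=37
Waiting = turnaround − burst: 101=7, 102=0, 103=15, 104=23
Total waiting = 7 + 0 + 15 + 23 = 45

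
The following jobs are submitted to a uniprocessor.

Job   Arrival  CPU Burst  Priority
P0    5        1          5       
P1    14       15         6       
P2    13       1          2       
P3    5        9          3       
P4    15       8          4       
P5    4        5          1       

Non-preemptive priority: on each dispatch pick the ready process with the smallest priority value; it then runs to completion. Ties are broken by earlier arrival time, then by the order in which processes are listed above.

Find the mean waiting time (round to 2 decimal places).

Schedule: | idle 0-4 | P5 4-9 | P3 9-18 | P2 18-19 | P4 19-27 | P0 27-28 | P1 28-43 |
Completion: P0=28  P1=43  P2=19  P3=18  P4=27  P5=9
Turnaround (C−A): P0=23  P1=29  P2=6  P3=13  P4=12  P5=5
Waiting times: P0=22, P1=14, P2=5, P3=4, P4=4, P5=0
Average waiting = (22+14+5+4+4+0) / 6 = 49/6 = 8.17

8.17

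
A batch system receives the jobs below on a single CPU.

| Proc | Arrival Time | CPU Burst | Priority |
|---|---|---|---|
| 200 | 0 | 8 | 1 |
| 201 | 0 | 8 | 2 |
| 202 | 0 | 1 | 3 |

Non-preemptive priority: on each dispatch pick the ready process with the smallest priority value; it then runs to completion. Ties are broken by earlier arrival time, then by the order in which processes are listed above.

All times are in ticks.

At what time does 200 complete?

8

Schedule: | 200 0-8 | 201 8-16 | 202 16-17 |
Completion: 200=8  201=16  202=17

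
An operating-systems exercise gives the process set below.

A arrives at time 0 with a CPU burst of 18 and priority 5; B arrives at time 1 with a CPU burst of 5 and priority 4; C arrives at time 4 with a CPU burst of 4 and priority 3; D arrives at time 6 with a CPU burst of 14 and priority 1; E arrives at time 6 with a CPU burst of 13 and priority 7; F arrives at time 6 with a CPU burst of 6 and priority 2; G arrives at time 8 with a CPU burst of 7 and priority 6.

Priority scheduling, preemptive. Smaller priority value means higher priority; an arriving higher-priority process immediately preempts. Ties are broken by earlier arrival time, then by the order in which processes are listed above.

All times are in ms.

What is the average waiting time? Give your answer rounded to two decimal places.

24.86

Gantt: | A 0-1 | B 1-4 | C 4-6 | D 6-20 | F 20-26 | C 26-28 | B 28-30 | A 30-47 | G 47-54 | E 54-67 |
Completion: A=47  B=30  C=28  D=20  E=67  F=26  G=54
Turnaround (C−A): A=47  B=29  C=24  D=14  E=61  F=20  G=46
Waiting times: A=29, B=24, C=20, D=0, E=48, F=14, G=39
Average waiting = (29+24+20+0+48+14+39) / 7 = 174/7 = 24.86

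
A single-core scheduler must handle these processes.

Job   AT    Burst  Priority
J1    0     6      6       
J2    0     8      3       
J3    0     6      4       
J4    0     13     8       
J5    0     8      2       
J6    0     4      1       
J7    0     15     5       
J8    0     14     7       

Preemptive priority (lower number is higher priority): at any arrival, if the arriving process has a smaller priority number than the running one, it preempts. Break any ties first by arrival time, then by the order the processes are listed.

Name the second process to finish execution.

Gantt: | J6 0-4 | J5 4-12 | J2 12-20 | J3 20-26 | J7 26-41 | J1 41-47 | J8 47-61 | J4 61-74 |
Completion: J1=47  J2=20  J3=26  J4=74  J5=12  J6=4  J7=41  J8=61
Finish order: J6 → J5 → J2 → J3 → J7 → J1 → J8 → J4

J5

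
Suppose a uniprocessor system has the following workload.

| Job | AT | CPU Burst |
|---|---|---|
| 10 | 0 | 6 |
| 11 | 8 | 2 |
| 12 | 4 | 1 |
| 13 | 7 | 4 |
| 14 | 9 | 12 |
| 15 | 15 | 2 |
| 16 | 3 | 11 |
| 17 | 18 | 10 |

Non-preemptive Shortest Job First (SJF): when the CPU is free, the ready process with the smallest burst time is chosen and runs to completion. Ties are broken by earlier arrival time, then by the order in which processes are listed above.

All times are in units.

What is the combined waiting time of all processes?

Timeline: | 10 0-6 | 12 6-7 | 13 7-11 | 11 11-13 | 16 13-24 | 15 24-26 | 17 26-36 | 14 36-48 |
Completion: 10=6  11=13  12=7  13=11  14=48  15=26  16=24  17=36
Waiting = turnaround − burst: 10=0, 11=3, 12=2, 13=0, 14=27, 15=9, 16=10, 17=8
Total waiting = 0 + 3 + 2 + 0 + 27 + 9 + 10 + 8 = 59

59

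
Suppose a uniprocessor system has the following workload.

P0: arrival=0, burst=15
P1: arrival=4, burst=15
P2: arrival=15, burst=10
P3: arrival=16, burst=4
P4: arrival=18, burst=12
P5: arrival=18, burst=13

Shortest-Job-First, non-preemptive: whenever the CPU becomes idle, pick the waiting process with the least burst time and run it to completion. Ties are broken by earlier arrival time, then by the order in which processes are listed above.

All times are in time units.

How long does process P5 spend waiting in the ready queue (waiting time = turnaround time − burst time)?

Schedule: | P0 0-15 | P2 15-25 | P3 25-29 | P4 29-41 | P5 41-54 | P1 54-69 |
Completion: P0=15  P1=69  P2=25  P3=29  P4=41  P5=54
Turnaround (C−A): P0=15  P1=65  P2=10  P3=13  P4=23  P5=36
Waiting(P5) = turnaround − burst = 36 − 13 = 23

23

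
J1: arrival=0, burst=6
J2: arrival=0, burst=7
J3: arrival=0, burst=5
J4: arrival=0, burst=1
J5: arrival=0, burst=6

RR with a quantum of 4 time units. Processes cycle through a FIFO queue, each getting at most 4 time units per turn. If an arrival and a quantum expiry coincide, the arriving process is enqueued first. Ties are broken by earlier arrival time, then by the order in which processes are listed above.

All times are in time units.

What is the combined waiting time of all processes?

Gantt: | J1 0-4 | J2 4-8 | J3 8-12 | J4 12-13 | J5 13-17 | J1 17-19 | J2 19-22 | J3 22-23 | J5 23-25 |
Completion: J1=19  J2=22  J3=23  J4=13  J5=25
Turnaround (C−A): J1=19  J2=22  J3=23  J4=13  J5=25
Waiting = turnaround − burst: J1=13, J2=15, J3=18, J4=12, J5=19
Total waiting = 13 + 15 + 18 + 12 + 19 = 77

77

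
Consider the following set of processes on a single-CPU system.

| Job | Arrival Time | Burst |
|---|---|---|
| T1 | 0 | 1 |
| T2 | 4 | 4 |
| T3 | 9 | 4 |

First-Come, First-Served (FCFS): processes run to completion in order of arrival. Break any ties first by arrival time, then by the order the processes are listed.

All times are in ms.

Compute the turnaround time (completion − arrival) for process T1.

Schedule: | T1 0-1 | idle 1-4 | T2 4-8 | idle 8-9 | T3 9-13 |
Completion: T1=1  T2=8  T3=13
Turnaround(T1) = completion − arrival = 1 − 0 = 1

1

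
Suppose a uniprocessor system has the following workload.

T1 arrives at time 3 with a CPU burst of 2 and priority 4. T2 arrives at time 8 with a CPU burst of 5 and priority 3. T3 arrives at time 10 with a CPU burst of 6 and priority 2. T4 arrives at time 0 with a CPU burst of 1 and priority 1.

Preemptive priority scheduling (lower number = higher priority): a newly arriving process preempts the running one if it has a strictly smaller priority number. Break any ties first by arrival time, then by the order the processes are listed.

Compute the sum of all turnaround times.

20

Timeline: | T4 0-1 | idle 1-3 | T1 3-5 | idle 5-8 | T2 8-10 | T3 10-16 | T2 16-19 |
Completion: T1=5  T2=19  T3=16  T4=1
Turnaround (C−A): T1=2  T2=11  T3=6  T4=1
Turnaround = completion − arrival: T1=2, T2=11, T3=6, T4=1
Total turnaround = 2 + 11 + 6 + 1 = 20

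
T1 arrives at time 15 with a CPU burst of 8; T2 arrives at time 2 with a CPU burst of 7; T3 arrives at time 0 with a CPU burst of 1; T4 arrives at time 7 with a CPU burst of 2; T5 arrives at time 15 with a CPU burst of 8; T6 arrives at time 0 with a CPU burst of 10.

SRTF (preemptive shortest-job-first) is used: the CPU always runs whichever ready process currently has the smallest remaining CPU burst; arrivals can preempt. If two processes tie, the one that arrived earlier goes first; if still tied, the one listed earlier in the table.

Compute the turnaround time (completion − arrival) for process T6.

20

Timeline: | T3 0-1 | T6 1-2 | T2 2-9 | T4 9-11 | T6 11-20 | T1 20-28 | T5 28-36 |
Completion: T1=28  T2=9  T3=1  T4=11  T5=36  T6=20
Turnaround(T6) = completion − arrival = 20 − 0 = 20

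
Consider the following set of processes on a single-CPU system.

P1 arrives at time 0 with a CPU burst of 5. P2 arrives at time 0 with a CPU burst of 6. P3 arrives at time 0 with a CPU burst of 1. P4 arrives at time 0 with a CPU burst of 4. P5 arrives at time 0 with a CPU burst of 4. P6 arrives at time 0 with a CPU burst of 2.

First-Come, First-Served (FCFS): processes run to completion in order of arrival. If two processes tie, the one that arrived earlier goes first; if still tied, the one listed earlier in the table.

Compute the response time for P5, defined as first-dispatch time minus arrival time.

16

Schedule: | P1 0-5 | P2 5-11 | P3 11-12 | P4 12-16 | P5 16-20 | P6 20-22 |
Completion: P1=5  P2=11  P3=12  P4=16  P5=20  P6=22
Turnaround (C−A): P1=5  P2=11  P3=12  P4=16  P5=20  P6=22
Response(P5) = first start − arrival = 16 − 0 = 16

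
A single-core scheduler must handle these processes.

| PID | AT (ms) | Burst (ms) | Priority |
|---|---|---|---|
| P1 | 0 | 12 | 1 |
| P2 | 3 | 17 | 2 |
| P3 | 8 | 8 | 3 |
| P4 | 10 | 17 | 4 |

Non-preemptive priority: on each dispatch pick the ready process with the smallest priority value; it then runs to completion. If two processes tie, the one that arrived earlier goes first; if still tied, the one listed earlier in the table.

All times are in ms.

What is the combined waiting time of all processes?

Gantt: | P1 0-12 | P2 12-29 | P3 29-37 | P4 37-54 |
Completion: P1=12  P2=29  P3=37  P4=54
Turnaround (C−A): P1=12  P2=26  P3=29  P4=44
Waiting = turnaround − burst: P1=0, P2=9, P3=21, P4=27
Total waiting = 0 + 9 + 21 + 27 = 57

57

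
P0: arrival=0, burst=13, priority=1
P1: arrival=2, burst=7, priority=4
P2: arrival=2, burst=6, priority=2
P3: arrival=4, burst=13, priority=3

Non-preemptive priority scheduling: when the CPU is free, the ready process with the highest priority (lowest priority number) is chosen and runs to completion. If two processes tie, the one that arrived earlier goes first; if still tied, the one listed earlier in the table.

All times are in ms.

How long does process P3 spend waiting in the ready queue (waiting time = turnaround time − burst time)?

Gantt: | P0 0-13 | P2 13-19 | P3 19-32 | P1 32-39 |
Completion: P0=13  P1=39  P2=19  P3=32
Waiting(P3) = turnaround − burst = 28 − 13 = 15

15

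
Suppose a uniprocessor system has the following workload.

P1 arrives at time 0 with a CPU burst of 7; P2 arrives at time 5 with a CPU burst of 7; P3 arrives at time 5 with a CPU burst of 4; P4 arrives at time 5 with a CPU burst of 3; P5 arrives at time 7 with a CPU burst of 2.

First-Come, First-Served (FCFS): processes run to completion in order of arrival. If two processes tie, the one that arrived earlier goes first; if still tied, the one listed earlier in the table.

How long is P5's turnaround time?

Timeline: | P1 0-7 | P2 7-14 | P3 14-18 | P4 18-21 | P5 21-23 |
Completion: P1=7  P2=14  P3=18  P4=21  P5=23
Turnaround (C−A): P1=7  P2=9  P3=13  P4=16  P5=16
Turnaround(P5) = completion − arrival = 23 − 7 = 16

16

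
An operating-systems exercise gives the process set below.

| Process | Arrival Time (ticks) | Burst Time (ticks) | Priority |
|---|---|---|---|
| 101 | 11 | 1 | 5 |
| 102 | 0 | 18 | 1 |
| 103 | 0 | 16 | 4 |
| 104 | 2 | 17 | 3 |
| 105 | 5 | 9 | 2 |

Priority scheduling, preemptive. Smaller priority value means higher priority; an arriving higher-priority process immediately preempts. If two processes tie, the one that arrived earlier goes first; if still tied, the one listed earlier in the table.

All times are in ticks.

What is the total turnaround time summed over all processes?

Gantt: | 102 0-18 | 105 18-27 | 104 27-44 | 103 44-60 | 101 60-61 |
Completion: 101=61  102=18  103=60  104=44  105=27
Turnaround (C−A): 101=50  102=18  103=60  104=42  105=22
Turnaround = completion − arrival: 101=50, 102=18, 103=60, 104=42, 105=22
Total turnaround = 50 + 18 + 60 + 42 + 22 = 192

192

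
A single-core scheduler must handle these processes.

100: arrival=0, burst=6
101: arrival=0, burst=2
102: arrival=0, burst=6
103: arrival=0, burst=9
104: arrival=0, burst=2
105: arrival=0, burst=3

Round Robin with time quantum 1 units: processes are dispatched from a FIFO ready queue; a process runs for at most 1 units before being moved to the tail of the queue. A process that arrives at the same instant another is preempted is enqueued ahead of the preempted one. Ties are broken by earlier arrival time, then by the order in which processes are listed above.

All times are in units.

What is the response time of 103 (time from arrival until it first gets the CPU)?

Timeline: | 100 0-1 | 101 1-2 | 102 2-3 | 103 3-4 | 104 4-5 | 105 5-6 | 100 6-7 | 101 7-8 | 102 8-9 | 103 9-10 | 104 10-11 | 105 11-12 | 100 12-13 | 102 13-14 | 103 14-15 | 105 15-16 | 100 16-17 | 102 17-18 | 103 18-19 | 100 19-20 | 102 20-21 | 103 21-22 | 100 22-23 | 102 23-24 | 103 24-28 |
Completion: 100=23  101=8  102=24  103=28  104=11  105=16
Turnaround (C−A): 100=23  101=8  102=24  103=28  104=11  105=16
Response(103) = first start − arrival = 3 − 0 = 3

3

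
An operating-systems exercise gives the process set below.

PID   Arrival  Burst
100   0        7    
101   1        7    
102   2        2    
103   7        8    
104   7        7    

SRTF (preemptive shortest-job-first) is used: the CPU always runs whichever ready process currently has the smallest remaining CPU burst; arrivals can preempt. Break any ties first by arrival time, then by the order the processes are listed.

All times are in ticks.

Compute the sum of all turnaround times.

66

Timeline: | 100 0-2 | 102 2-4 | 100 4-9 | 101 9-16 | 104 16-23 | 103 23-31 |
Completion: 100=9  101=16  102=4  103=31  104=23
Turnaround (C−A): 100=9  101=15  102=2  103=24  104=16
Turnaround = completion − arrival: 100=9, 101=15, 102=2, 103=24, 104=16
Total turnaround = 9 + 15 + 2 + 24 + 16 = 66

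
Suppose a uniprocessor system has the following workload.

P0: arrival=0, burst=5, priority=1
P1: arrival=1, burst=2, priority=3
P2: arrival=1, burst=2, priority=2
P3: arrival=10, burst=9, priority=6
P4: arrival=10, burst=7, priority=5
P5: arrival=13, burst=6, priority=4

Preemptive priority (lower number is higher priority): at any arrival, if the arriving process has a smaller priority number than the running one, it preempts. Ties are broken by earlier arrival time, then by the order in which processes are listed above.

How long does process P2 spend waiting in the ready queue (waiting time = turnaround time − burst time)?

4

Gantt: | P0 0-5 | P2 5-7 | P1 7-9 | idle 9-10 | P4 10-13 | P5 13-19 | P4 19-23 | P3 23-32 |
Completion: P0=5  P1=9  P2=7  P3=32  P4=23  P5=19
Turnaround (C−A): P0=5  P1=8  P2=6  P3=22  P4=13  P5=6
Waiting(P2) = turnaround − burst = 6 − 2 = 4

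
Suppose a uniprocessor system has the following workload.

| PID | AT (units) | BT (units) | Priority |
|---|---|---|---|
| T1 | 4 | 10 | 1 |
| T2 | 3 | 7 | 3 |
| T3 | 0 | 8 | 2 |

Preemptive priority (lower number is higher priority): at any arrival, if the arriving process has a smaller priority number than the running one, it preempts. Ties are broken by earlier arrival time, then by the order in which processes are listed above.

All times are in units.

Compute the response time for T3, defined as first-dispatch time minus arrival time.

0

Schedule: | T3 0-4 | T1 4-14 | T3 14-18 | T2 18-25 |
Completion: T1=14  T2=25  T3=18
Turnaround (C−A): T1=10  T2=22  T3=18
Response(T3) = first start − arrival = 0 − 0 = 0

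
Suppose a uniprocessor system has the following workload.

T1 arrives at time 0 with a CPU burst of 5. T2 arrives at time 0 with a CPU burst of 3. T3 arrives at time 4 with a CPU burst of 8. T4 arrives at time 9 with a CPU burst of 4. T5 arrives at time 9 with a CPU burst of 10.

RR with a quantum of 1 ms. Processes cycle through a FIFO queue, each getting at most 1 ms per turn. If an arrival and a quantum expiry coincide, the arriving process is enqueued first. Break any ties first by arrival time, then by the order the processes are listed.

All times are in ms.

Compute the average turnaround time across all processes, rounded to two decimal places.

Timeline: | T1 0-1 | T2 1-2 | T1 2-3 | T2 3-4 | T1 4-5 | T3 5-6 | T2 6-7 | T1 7-8 | T3 8-9 | T1 9-10 | T4 10-11 | T5 11-12 | T3 12-13 | T4 13-14 | T5 14-15 | T3 15-16 | T4 16-17 | T5 17-18 | T3 18-19 | T4 19-20 | T5 20-21 | T3 21-22 | T5 22-23 | T3 23-24 | T5 24-25 | T3 25-26 | T5 26-30 |
Completion: T1=10  T2=7  T3=26  T4=20  T5=30
Turnaround (C−A): T1=10  T2=7  T3=22  T4=11  T5=21
Turnaround times: T1=10, T2=7, T3=22, T4=11, T5=21
Average turnaround = (10+7+22+11+21) / 5 = 71/5 = 14.20

14.20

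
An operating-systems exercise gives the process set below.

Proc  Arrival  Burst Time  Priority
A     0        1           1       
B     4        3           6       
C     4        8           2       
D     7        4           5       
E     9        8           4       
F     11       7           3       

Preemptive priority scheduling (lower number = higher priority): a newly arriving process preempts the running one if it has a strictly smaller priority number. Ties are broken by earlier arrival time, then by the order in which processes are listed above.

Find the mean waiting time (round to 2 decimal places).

9.67

Timeline: | A 0-1 | idle 1-4 | C 4-12 | F 12-19 | E 19-27 | D 27-31 | B 31-34 |
Completion: A=1  B=34  C=12  D=31  E=27  F=19
Turnaround (C−A): A=1  B=30  C=8  D=24  E=18  F=8
Waiting times: A=0, B=27, C=0, D=20, E=10, F=1
Average waiting = (0+27+0+20+10+1) / 6 = 58/6 = 9.67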